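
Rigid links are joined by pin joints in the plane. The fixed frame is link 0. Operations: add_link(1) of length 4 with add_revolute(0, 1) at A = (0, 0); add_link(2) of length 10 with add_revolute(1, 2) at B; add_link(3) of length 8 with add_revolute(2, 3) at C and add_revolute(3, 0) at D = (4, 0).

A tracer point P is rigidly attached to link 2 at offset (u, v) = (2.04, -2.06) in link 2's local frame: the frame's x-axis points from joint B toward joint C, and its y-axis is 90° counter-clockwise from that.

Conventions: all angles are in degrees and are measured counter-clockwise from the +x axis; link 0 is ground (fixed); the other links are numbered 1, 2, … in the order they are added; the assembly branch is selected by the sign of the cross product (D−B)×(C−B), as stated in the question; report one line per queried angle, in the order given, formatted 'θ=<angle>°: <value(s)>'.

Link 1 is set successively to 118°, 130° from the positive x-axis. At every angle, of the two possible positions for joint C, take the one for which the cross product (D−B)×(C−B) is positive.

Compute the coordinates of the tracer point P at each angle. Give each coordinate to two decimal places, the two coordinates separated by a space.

A=(0,0), D=(4.00,0)
θ=118°: B = A + 4.00·(cos118°, sin118°) = (-1.8779, 3.5318)
θ=118°: |BD| = 6.8573
θ=118°: circle(B,10.00) ∩ circle(D,8.00): a=6.0536, h=7.9595
θ=118°:   candidates: C₊=(7.4105,7.2366) cross=54.581; C₋=(-0.7884,-6.4087) cross=-54.581
θ=118°:   branch + wants cross > 0 → take C=(7.4105,7.2366) (cross=54.581)
θ=118°: ex = (C−B)/|BC| = (0.9288,0.3705); ey = (-0.3705,0.9288)
θ=118°: P = B + 2.04·ex + -2.06·ey = (0.7801,2.3742)
θ=130°: B = A + 4.00·(cos130°, sin130°) = (-2.5712, 3.0642)
θ=130°: |BD| = 7.2505
θ=130°: circle(B,10.00) ∩ circle(D,8.00): a=6.1078, h=7.9180
θ=130°:   candidates: C₊=(6.3107,7.6590) cross=57.409; C₋=(-0.3819,-6.6932) cross=-57.409
θ=130°:   branch + wants cross > 0 → take C=(6.3107,7.6590) (cross=57.409)
θ=130°: ex = (C−B)/|BC| = (0.8882,0.4595); ey = (-0.4595,0.8882)
θ=130°: P = B + 2.04·ex + -2.06·ey = (0.1873,2.1719)

θ=118°: 0.78 2.37
θ=130°: 0.19 2.17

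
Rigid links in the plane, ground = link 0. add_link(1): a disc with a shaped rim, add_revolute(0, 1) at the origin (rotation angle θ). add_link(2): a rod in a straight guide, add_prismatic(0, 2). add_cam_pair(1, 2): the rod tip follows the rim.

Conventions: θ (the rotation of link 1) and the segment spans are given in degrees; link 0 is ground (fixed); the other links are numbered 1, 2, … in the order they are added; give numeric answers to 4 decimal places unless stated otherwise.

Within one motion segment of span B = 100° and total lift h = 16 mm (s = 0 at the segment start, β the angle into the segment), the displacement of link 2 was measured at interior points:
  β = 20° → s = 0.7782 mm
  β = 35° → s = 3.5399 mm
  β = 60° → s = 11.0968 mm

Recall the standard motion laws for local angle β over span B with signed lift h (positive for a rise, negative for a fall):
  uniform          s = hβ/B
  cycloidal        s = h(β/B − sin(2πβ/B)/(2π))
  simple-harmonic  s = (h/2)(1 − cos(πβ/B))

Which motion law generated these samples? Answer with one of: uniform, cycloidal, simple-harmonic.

candidates at β/B = r: uniform s = h·r (linear in β); cycloidal s = h·(r − sin(2πr)/(2π)); simple-harmonic s = (h/2)(1 − cos(πr))
β=20°: printed 0.7782 | uniform 3.2000, cycloidal 0.7782, simple-harmonic 1.5279
β=35°: printed 3.5399 | uniform 5.6000, cycloidal 3.5399, simple-harmonic 4.3681
β=60°: printed 11.0968 | uniform 9.6000, cycloidal 11.0968, simple-harmonic 10.4721
only one law matches every sample → cycloidal

cycloidal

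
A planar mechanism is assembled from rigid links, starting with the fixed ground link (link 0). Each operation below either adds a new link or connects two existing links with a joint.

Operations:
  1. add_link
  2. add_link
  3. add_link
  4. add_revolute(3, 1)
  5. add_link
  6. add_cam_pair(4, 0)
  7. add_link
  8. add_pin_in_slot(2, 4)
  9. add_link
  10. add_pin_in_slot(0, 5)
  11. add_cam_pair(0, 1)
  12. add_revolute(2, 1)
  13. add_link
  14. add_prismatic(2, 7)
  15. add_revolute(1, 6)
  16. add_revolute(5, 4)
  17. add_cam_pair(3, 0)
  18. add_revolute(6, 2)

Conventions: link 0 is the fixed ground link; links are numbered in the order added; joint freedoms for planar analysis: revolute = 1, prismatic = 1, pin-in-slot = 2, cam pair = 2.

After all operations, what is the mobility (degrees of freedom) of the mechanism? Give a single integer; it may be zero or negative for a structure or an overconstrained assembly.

link 0 = ground. State L|J1|J2 = 1|0|0
+link1  2|0|0
+link2  3|0|0
+link3  4|0|0
R(3,1) f=1→J1  4|1|0
+link4  5|1|0
C(4,0) f=2→J2  5|1|1
+link5  6|1|1
PS(2,4) f=2→J2  6|1|2
+link6  7|1|2
PS(0,5) f=2→J2  7|1|3
C(0,1) f=2→J2  7|1|4
R(2,1) f=1→J1  7|2|4
+link7  8|2|4
P(2,7) f=1→J1  8|3|4
R(1,6) f=1→J1  8|4|4
R(5,4) f=1→J1  8|5|4
C(3,0) f=2→J2  8|5|5
R(6,2) f=1→J1  8|6|5
M = 3(8−1)−2·6−5 = 21−12−5 = 4

M = 4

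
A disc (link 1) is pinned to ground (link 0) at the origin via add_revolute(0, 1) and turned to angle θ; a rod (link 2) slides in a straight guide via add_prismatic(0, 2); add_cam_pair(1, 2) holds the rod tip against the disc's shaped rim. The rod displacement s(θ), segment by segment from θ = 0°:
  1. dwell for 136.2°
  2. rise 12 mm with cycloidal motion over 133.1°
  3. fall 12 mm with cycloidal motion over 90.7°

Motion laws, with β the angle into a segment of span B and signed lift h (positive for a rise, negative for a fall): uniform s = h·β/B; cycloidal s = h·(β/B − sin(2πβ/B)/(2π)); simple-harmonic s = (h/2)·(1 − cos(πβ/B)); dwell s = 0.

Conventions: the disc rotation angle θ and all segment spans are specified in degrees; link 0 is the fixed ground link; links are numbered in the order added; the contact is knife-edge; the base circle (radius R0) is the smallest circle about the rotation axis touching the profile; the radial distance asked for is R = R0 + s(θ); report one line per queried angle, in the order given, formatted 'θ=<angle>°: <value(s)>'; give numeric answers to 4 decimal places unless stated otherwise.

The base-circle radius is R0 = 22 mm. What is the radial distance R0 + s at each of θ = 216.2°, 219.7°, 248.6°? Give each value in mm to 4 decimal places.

segment 1 (0° to 136.2°, dwell): s unchanged at 0.0000
θ = 216.2° falls in segment 2 (136.2° to 269.3°, cycloidal, h = 12): β = 216.2 − 136.2 = 80°, B = 133.1°; Δs = 12·(0.6011 − sin(2π·0.6011)/(2π)) = 8.3454; s = 0.0000 + 8.3454 = 8.3454
θ = 219.7° falls in segment 2 (136.2° to 269.3°, cycloidal, h = 12): β = 219.7 − 136.2 = 83.5°, B = 133.1°; Δs = 12·(0.6273 − sin(2π·0.6273)/(2π)) = 8.8984; s = 0.0000 + 8.8984 = 8.8984
θ = 248.6° falls in segment 2 (136.2° to 269.3°, cycloidal, h = 12): β = 248.6 − 136.2 = 112.4°, B = 133.1°; Δs = 12·(0.8445 − sin(2π·0.8445)/(2π)) = 11.7169; s = 0.0000 + 11.7169 = 11.7169
θ=216.2°: R = R0 + s = 22 + 8.3454 = 30.3454
θ=219.7°: R = R0 + s = 22 + 8.8984 = 30.8984
θ=248.6°: R = R0 + s = 22 + 11.7169 = 33.7169

θ=216.2°: 30.3454
θ=219.7°: 30.8984
θ=248.6°: 33.7169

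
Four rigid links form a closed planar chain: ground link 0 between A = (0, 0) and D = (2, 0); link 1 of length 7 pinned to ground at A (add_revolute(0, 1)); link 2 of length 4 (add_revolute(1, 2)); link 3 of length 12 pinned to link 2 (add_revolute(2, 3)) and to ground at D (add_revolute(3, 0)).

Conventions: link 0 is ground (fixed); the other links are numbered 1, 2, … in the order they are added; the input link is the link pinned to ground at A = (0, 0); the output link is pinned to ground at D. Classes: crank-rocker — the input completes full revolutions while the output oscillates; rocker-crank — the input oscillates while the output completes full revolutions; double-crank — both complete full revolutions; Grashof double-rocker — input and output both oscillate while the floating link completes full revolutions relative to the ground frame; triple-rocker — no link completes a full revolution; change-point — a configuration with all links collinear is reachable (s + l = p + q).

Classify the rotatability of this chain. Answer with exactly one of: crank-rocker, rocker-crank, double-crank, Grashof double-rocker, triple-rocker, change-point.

lengths: ground=2, input=7, coupler=4, output=12
sorted: s=2 (shortest), l=12 (longest), p+q=11
s + l = 14 vs p + q = 11
s + l > p + q → non-Grashof → no link fully rotates → triple-rocker

triple-rocker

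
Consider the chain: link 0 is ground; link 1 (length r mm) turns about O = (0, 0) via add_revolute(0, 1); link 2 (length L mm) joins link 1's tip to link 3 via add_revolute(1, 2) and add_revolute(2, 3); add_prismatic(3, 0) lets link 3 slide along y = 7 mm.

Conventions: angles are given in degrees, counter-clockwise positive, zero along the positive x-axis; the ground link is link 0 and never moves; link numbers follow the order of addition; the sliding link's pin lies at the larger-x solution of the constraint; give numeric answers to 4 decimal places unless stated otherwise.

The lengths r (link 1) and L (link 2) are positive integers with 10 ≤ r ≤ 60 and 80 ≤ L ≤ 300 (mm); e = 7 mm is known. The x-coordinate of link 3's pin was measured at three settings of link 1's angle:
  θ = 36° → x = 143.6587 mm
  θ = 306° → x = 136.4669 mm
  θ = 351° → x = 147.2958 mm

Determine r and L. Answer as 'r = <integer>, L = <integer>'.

constraint per measurement: (x − r cos θ)² + (r sin θ − e)² = L²
subtracting the θ₁ and θ₂ equations cancels the r² and L² terms:
r = (x₁² − x₂²) / (2[(x₁cos θ₁ + e sin θ₁) − (x₂cos θ₂ + e sin θ₂)]) = 21.9999 → r = 22
L² = (x₁ − r cos θ₁)² + (r sin θ₁ − e)² = 15876.0017 → L = 126.0000 → L = 126
check at θ₃=351°: x = 147.2958 (printed 147.2958) ✓

r = 22, L = 126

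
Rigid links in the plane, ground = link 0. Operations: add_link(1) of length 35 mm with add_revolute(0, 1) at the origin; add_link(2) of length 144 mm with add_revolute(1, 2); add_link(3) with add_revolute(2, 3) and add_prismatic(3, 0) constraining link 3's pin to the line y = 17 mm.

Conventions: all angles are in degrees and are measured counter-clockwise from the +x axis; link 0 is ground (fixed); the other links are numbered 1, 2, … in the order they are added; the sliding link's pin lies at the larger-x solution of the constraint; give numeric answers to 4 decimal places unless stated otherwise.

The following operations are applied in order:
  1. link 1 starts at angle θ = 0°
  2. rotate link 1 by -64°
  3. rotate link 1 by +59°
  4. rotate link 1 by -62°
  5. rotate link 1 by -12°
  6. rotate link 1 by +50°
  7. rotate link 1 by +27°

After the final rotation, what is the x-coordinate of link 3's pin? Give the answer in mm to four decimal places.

geometry: r = 35 mm, L = 144 mm, e = 17 mm; θ starts at 0°
rotate link 1 by -64°: θ ← 0° -64° = -64°
rotate link 1 by +59°: θ ← -64° +59° = -5°
rotate link 1 by -62°: θ ← -5° -62° = -67°
rotate link 1 by -12°: θ ← -67° -12° = -79°
rotate link 1 by +50°: θ ← -79° +50° = -29°
rotate link 1 by +27°: θ ← -29° +27° = -2°
crank pin P = (r cos θ, r sin θ) = (34.978679, -1.221482)
h = r sin θ − e = -1.221482 − 17 = -18.221482
x = r cos θ + √(L² − h²) = 34.978679 + 142.842492 = 177.821171

177.8212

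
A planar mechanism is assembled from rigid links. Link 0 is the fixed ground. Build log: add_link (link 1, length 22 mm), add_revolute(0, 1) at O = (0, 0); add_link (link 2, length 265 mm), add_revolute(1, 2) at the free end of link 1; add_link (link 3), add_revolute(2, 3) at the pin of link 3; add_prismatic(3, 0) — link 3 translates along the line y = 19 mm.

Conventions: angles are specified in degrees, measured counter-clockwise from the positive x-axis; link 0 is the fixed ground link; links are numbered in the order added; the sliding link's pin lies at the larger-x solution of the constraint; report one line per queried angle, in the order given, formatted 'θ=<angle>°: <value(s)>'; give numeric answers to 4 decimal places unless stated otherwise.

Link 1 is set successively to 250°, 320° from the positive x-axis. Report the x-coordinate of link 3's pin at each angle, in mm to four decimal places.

geometry: r = 22 mm, L = 265 mm, e = 19 mm
θ=250°: crank pin P = (r cos θ, r sin θ) = (-7.524443, -20.673238)
θ=250°: h = r sin θ − e = -20.673238 − 19 = -39.673238
θ=250°: x = r cos θ + √(L² − h²) = -7.524443 + 262.013424 = 254.488981
θ=320°: crank pin P = (r cos θ, r sin θ) = (16.852978, -14.141327)
θ=320°: h = r sin θ − e = -14.141327 − 19 = -33.141327
θ=320°: x = r cos θ + √(L² − h²) = 16.852978 + 262.919479 = 279.772457

θ=250°: 254.4890
θ=320°: 279.7725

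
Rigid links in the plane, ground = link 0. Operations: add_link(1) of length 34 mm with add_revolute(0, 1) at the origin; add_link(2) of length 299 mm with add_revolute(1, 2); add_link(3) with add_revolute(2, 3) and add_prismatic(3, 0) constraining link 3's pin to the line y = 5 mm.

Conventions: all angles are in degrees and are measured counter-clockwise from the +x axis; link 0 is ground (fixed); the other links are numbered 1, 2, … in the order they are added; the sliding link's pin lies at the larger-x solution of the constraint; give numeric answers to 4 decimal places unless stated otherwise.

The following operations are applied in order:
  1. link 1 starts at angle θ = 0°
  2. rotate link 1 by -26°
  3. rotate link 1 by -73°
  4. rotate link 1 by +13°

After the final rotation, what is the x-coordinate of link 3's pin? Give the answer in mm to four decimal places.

geometry: r = 34 mm, L = 299 mm, e = 5 mm; θ starts at 0°
rotate link 1 by -26°: θ ← 0° -26° = -26°
rotate link 1 by -73°: θ ← -26° -73° = -99°
rotate link 1 by +13°: θ ← -99° +13° = -86°
crank pin P = (r cos θ, r sin θ) = (2.371720, -33.917178)
h = r sin θ − e = -33.917178 − 5 = -38.917178
x = r cos θ + √(L² − h²) = 2.371720 + 296.456495 = 298.828215

298.8282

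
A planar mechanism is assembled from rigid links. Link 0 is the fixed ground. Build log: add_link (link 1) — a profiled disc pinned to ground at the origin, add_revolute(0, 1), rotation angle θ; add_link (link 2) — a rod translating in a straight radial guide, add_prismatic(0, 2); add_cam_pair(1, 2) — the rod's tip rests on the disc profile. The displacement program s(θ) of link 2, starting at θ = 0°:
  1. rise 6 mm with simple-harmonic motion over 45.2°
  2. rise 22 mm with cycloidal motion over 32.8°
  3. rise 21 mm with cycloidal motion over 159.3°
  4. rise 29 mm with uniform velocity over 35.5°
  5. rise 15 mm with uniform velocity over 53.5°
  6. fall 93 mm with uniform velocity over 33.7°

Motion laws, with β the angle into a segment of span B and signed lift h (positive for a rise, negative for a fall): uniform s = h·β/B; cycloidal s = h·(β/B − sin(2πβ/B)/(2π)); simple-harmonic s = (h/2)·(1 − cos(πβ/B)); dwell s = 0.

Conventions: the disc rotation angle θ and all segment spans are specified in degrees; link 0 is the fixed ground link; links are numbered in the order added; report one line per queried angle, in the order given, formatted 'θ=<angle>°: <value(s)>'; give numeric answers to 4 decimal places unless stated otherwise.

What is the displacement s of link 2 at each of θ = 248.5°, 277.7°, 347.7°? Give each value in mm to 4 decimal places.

seg 1 [0°–45.2°] simple-harmonic, h=6: full span → s += 6 → s = 6.0000
seg 2 [45.2°–78°] cycloidal, h=22: full span → s += 22 → s = 28.0000
seg 3 [78°–237.3°] cycloidal, h=21: full span → s += 21 → s = 49.0000
seg 4 [237.3°–272.8°] uniform, h=29: θ=248.5° here. β=11.2, B=35.5. 29·11.2/35.5 = 9.1493 → s = 58.1493
seg 4 [237.3°–272.8°] uniform, h=29: full span → s += 29 → s = 78.0000
seg 5 [272.8°–326.3°] uniform, h=15: θ=277.7° here. β=4.9, B=53.5. 15·4.9/53.5 = 1.3738 → s = 79.3738
seg 5 [272.8°–326.3°] uniform, h=15: full span → s += 15 → s = 93.0000
seg 6 [326.3°–360°] uniform, h=-93: θ=347.7° here. β=21.4, B=33.7. -93·21.4/33.7 = -59.0564 → s = 33.9436

θ=248.5°: 58.1493
θ=277.7°: 79.3738
θ=347.7°: 33.9436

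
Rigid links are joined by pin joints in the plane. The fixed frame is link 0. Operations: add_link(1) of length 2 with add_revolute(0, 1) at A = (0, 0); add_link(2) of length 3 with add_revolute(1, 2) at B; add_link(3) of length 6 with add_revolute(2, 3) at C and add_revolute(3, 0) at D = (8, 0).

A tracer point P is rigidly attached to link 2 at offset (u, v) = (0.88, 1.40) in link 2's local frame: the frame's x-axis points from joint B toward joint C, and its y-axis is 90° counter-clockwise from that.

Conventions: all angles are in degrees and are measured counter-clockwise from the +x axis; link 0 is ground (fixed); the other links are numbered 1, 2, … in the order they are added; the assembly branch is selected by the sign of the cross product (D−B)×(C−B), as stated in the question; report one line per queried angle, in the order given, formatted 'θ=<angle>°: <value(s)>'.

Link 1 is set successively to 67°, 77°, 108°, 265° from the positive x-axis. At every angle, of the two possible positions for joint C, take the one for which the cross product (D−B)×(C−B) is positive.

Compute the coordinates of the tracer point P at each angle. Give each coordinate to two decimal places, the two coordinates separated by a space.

A=(0,0), D=(8.00,0)
θ=67°: B = A + 2.00·(cos67°, sin67°) = (0.7815, 1.8410)
θ=67°: |BD| = 7.4496
θ=67°: circle(B,3.00) ∩ circle(D,6.00): a=1.9126, h=2.3112
θ=67°:   candidates: C₊=(3.2059,3.6079) cross=17.218; C₋=(2.0636,-0.8712) cross=-17.218
θ=67°:   branch + wants cross > 0 → take C=(3.2059,3.6079) (cross=17.218)
θ=67°: ex = (C−B)/|BC| = (0.8082,0.5890); ey = (-0.5890,0.8082)
θ=67°: P = B + 0.88·ex + 1.40·ey = (0.6681,3.4907)
θ=77°: B = A + 2.00·(cos77°, sin77°) = (0.4499, 1.9487)
θ=77°: |BD| = 7.7975
θ=77°: circle(B,3.00) ∩ circle(D,6.00): a=2.1675, h=2.0742
θ=77°:   candidates: C₊=(3.0669,3.4154) cross=16.173; C₋=(2.0302,-0.6013) cross=-16.173
θ=77°:   branch + wants cross > 0 → take C=(3.0669,3.4154) (cross=16.173)
θ=77°: ex = (C−B)/|BC| = (0.8723,0.4889); ey = (-0.4889,0.8723)
θ=77°: P = B + 0.88·ex + 1.40·ey = (0.5331,3.6002)
θ=108°: B = A + 2.00·(cos108°, sin108°) = (-0.6180, 1.9021)
θ=108°: |BD| = 8.8254
θ=108°: circle(B,3.00) ∩ circle(D,6.00): a=2.8831, h=0.8294
θ=108°:   candidates: C₊=(2.3760,2.0907) cross=7.320; C₋=(2.0185,0.4708) cross=-7.320
θ=108°:   branch + wants cross > 0 → take C=(2.3760,2.0907) (cross=7.320)
θ=108°: ex = (C−B)/|BC| = (0.9980,0.0629); ey = (-0.0629,0.9980)
θ=108°: P = B + 0.88·ex + 1.40·ey = (0.1722,3.3547)
θ=265°: B = A + 2.00·(cos265°, sin265°) = (-0.1743, -1.9924)
θ=265°: |BD| = 8.4136
θ=265°: circle(B,3.00) ∩ circle(D,6.00): a=2.6023, h=1.4927
θ=265°:   candidates: C₊=(2.0005,0.0741) cross=12.559; C₋=(2.7074,-2.8264) cross=-12.559
θ=265°:   branch + wants cross > 0 → take C=(2.0005,0.0741) (cross=12.559)
θ=265°: ex = (C−B)/|BC| = (0.7249,0.6888); ey = (-0.6888,0.7249)
θ=265°: P = B + 0.88·ex + 1.40·ey = (-0.5007,-0.3713)

θ=67°: 0.67 3.49
θ=77°: 0.53 3.60
θ=108°: 0.17 3.35
θ=265°: -0.50 -0.37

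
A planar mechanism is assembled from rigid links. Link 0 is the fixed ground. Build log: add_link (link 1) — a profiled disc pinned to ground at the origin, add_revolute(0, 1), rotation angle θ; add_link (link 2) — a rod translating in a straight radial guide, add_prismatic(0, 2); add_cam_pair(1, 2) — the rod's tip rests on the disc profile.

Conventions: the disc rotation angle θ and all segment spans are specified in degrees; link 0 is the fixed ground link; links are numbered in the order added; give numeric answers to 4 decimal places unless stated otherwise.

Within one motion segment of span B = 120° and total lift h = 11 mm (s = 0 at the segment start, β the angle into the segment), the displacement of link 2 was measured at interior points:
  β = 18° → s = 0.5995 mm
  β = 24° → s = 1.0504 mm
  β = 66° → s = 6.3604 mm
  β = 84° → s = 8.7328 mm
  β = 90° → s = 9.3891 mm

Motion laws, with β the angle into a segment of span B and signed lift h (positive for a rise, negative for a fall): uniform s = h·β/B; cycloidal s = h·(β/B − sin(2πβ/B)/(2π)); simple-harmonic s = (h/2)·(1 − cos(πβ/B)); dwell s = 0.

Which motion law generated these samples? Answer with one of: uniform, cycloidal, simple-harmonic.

candidates at β/B = r: uniform s = h·r (linear in β); cycloidal s = h·(r − sin(2πr)/(2π)); simple-harmonic s = (h/2)(1 − cos(πr))
β=18°: printed 0.5995 | uniform 1.6500, cycloidal 0.2337, simple-harmonic 0.5995
β=24°: printed 1.0504 | uniform 2.2000, cycloidal 0.5350, simple-harmonic 1.0504
β=66°: printed 6.3604 | uniform 6.0500, cycloidal 6.5910, simple-harmonic 6.3604
β=84°: printed 8.7328 | uniform 7.7000, cycloidal 9.3650, simple-harmonic 8.7328
β=90°: printed 9.3891 | uniform 8.2500, cycloidal 10.0007, simple-harmonic 9.3891
only one law matches every sample → simple-harmonic

simple-harmonic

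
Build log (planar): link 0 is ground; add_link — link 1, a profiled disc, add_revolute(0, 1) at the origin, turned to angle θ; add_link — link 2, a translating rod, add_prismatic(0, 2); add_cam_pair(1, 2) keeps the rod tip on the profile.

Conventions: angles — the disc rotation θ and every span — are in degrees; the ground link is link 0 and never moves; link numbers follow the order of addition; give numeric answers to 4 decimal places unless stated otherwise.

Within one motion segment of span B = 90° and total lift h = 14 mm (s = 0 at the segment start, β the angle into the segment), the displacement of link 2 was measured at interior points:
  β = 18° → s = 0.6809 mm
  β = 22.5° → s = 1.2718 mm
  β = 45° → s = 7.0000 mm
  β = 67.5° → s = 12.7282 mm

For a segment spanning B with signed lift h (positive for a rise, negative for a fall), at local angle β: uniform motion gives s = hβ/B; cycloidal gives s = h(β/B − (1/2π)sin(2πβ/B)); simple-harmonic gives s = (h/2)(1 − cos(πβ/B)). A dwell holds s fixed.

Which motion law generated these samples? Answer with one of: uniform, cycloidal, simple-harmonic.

candidates at β/B = r: uniform s = h·r (linear in β); cycloidal s = h·(r − sin(2πr)/(2π)); simple-harmonic s = (h/2)(1 − cos(πr))
β=18°: printed 0.6809 | uniform 2.8000, cycloidal 0.6809, simple-harmonic 1.3369
β=22.5°: printed 1.2718 | uniform 3.5000, cycloidal 1.2718, simple-harmonic 2.0503
β=45°: printed 7.0000 | uniform 7.0000, cycloidal 7.0000, simple-harmonic 7.0000
β=67.5°: printed 12.7282 | uniform 10.5000, cycloidal 12.7282, simple-harmonic 11.9497
only one law matches every sample → cycloidal

cycloidal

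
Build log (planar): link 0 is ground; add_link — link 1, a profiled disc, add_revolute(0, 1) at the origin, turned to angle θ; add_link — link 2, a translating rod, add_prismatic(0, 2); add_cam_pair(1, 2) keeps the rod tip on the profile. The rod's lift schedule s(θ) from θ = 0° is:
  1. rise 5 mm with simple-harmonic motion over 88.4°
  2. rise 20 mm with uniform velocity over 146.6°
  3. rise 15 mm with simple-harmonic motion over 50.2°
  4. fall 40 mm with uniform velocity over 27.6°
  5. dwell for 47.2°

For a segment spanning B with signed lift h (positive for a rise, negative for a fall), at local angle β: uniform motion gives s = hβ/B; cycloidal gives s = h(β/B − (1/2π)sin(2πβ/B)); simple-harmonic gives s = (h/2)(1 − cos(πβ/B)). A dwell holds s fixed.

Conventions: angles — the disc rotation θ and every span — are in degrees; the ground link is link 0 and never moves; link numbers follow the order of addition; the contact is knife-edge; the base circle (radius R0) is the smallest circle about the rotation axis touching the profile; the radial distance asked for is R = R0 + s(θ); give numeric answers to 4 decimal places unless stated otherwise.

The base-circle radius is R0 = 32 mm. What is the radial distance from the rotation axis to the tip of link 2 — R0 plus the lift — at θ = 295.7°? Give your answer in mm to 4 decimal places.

seg 1 [0°–88.4°] simple-harmonic, h=5: full span → s += 5 → s = 5.0000
seg 2 [88.4°–235°] uniform, h=20: full span → s += 20 → s = 25.0000
seg 3 [235°–285.2°] simple-harmonic, h=15: full span → s += 15 → s = 40.0000
seg 4 [285.2°–312.8°] uniform, h=-40: θ=295.7° here. β=10.5, B=27.6. -40·10.5/27.6 = -15.2174 → s = 24.7826
R = R0 + s = 32 + 24.7826 = 56.7826

56.7826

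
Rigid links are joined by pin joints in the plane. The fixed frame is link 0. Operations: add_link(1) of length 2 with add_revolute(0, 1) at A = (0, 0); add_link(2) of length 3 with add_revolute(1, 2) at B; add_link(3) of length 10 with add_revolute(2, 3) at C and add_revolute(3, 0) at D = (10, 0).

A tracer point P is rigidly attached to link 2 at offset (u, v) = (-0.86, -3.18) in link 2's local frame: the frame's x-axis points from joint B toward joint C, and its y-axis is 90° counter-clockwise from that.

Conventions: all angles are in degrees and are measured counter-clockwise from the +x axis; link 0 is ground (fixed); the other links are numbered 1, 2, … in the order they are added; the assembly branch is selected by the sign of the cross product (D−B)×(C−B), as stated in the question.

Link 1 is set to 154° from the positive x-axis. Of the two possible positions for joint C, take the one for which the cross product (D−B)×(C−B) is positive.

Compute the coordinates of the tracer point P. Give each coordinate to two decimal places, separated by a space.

A=(0,0), D=(10.00,0)
B = A + 2.00·(cos154°, sin154°) = (-1.7976, 0.8767)
|BD| = 11.8301
circle(B,3.00) ∩ circle(D,10.00): a=2.0689, h=2.1724
  candidates: C₊=(0.4267,2.8899) cross=25.700; C₋=(0.1047,-1.4430) cross=-25.700
  branch + wants cross > 0 → take C=(0.4267,2.8899) (cross=25.700)
ex = (C−B)/|BC| = (0.7414,0.6710); ey = (-0.6710,0.7414)
P = B + -0.86·ex + -3.18·ey = (-0.3013,-2.0581)

-0.30 -2.06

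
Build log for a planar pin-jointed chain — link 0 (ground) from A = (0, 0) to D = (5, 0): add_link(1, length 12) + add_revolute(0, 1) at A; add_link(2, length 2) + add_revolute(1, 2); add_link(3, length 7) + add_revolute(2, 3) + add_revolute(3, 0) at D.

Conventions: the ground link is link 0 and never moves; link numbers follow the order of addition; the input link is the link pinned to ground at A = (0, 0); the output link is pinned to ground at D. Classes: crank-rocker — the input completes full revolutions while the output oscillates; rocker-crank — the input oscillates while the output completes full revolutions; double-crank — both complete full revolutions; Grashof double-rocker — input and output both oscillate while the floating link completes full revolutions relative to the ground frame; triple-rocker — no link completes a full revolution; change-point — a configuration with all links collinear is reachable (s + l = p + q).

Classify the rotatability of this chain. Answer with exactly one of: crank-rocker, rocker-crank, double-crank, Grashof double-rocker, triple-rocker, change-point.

lengths: ground=5, input=12, coupler=2, output=7
sorted: s=2 (shortest), l=12 (longest), p+q=12
s + l = 14 vs p + q = 12
s + l > p + q → non-Grashof → no link fully rotates → triple-rocker

triple-rocker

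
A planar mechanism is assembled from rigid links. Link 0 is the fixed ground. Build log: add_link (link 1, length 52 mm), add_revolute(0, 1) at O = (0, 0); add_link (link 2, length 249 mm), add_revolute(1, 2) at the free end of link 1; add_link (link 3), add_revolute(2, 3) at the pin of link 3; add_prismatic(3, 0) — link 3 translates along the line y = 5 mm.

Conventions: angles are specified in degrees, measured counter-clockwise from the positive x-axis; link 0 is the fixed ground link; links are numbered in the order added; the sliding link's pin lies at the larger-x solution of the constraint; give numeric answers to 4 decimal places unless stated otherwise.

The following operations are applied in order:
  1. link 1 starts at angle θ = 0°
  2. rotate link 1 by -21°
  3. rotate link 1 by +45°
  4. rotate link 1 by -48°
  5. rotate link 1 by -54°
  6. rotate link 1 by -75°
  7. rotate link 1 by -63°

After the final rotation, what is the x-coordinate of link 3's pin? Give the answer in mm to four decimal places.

geometry: r = 52 mm, L = 249 mm, e = 5 mm; θ starts at 0°
rotate link 1 by -21°: θ ← 0° -21° = -21°
rotate link 1 by +45°: θ ← -21° +45° = 24°
rotate link 1 by -48°: θ ← 24° -48° = -24°
rotate link 1 by -54°: θ ← -24° -54° = -78°
rotate link 1 by -75°: θ ← -78° -75° = -153°
rotate link 1 by -63°: θ ← -153° -63° = -216°
crank pin P = (r cos θ, r sin θ) = (-42.068884, 30.564833)
h = r sin θ − e = 30.564833 − 5 = 25.564833
x = r cos θ + √(L² − h²) = -42.068884 + 247.684152 = 205.615269

205.6153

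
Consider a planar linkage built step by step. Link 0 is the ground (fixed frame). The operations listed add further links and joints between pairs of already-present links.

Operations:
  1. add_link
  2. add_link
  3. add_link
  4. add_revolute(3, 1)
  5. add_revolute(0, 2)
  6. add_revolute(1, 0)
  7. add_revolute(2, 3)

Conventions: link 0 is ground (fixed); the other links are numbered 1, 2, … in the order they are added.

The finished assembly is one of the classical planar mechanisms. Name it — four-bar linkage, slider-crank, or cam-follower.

links: 4 (incl. ground); joints: 4 revolute, 0 prismatic, 0 higher (cam) pair, forming one closed loop
4 links in a single 4R loop → four-bar linkage

four-bar linkage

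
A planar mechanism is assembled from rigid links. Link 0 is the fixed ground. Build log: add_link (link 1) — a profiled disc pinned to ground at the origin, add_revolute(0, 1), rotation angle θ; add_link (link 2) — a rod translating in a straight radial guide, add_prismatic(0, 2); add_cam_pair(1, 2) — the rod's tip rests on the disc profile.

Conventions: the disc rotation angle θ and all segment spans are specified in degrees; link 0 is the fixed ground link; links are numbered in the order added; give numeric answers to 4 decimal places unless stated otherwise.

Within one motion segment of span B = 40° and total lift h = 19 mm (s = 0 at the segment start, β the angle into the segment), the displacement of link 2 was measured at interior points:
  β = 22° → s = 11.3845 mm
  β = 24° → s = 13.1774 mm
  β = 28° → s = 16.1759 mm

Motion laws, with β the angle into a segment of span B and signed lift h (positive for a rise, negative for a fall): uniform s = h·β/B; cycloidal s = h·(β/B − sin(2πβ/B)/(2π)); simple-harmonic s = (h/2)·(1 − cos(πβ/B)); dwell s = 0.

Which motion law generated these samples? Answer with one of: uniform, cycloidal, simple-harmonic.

candidates at β/B = r: uniform s = h·r (linear in β); cycloidal s = h·(r − sin(2πr)/(2π)); simple-harmonic s = (h/2)(1 − cos(πr))
β=22°: printed 11.3845 | uniform 10.4500, cycloidal 11.3845, simple-harmonic 10.9861
β=24°: printed 13.1774 | uniform 11.4000, cycloidal 13.1774, simple-harmonic 12.4357
β=28°: printed 16.1759 | uniform 13.3000, cycloidal 16.1759, simple-harmonic 15.0840
only one law matches every sample → cycloidal

cycloidal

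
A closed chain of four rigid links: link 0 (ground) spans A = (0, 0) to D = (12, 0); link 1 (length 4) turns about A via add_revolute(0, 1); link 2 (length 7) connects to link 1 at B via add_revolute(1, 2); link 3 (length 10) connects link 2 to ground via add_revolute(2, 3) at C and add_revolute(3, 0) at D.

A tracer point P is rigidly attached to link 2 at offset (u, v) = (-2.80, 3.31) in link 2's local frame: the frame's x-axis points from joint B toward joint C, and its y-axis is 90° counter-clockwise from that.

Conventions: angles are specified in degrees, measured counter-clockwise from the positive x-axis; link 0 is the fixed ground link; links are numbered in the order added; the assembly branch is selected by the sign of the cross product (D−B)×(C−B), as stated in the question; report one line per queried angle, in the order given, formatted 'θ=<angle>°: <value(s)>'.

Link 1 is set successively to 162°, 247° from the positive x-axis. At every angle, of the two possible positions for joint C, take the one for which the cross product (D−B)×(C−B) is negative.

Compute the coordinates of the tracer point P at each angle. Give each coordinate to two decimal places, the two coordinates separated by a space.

A=(0,0), D=(12.00,0)
θ=162°: B = A + 4.00·(cos162°, sin162°) = (-3.8042, 1.2361)
θ=162°: |BD| = 15.8525
θ=162°: circle(B,7.00) ∩ circle(D,10.00): a=6.3177, h=3.0145
θ=162°:   candidates: C₊=(2.7293,3.7488) cross=47.787; C₋=(2.2592,-2.2618) cross=-47.787
θ=162°:   branch - wants cross < 0 → take C=(2.2592,-2.2618) (cross=-47.787)
θ=162°: ex = (C−B)/|BC| = (0.8662,-0.4997); ey = (0.4997,0.8662)
θ=162°: P = B + -2.80·ex + 3.31·ey = (-4.5756,5.5023)
θ=247°: B = A + 4.00·(cos247°, sin247°) = (-1.5629, -3.6820)
θ=247°: |BD| = 14.0538
θ=247°: circle(B,7.00) ∩ circle(D,10.00): a=5.2125, h=4.6723
θ=247°:   candidates: C₊=(2.2434,2.1927) cross=65.663; C₋=(4.6916,-6.8255) cross=-65.663
θ=247°:   branch - wants cross < 0 → take C=(4.6916,-6.8255) (cross=-65.663)
θ=247°: ex = (C−B)/|BC| = (0.8935,-0.4491); ey = (0.4491,0.8935)
θ=247°: P = B + -2.80·ex + 3.31·ey = (-2.5783,0.5328)

θ=162°: -4.58 5.50
θ=247°: -2.58 0.53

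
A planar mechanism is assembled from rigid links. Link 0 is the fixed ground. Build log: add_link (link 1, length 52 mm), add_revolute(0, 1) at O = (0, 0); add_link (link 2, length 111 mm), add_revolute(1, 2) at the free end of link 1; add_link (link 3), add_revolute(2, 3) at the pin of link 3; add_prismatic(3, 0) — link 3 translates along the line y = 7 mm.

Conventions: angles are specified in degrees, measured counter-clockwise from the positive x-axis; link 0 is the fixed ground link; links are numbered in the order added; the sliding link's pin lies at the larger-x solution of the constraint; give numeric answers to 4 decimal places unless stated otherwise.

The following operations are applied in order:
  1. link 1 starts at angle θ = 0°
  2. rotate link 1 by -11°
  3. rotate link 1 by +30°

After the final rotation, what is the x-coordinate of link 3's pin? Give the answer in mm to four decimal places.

geometry: r = 52 mm, L = 111 mm, e = 7 mm; θ starts at 0°
rotate link 1 by -11°: θ ← 0° -11° = -11°
rotate link 1 by +30°: θ ← -11° +30° = 19°
crank pin P = (r cos θ, r sin θ) = (49.166966, 16.929544)
h = r sin θ − e = 16.929544 − 7 = 9.929544
x = r cos θ + √(L² − h²) = 49.166966 + 110.554982 = 159.721948

159.7219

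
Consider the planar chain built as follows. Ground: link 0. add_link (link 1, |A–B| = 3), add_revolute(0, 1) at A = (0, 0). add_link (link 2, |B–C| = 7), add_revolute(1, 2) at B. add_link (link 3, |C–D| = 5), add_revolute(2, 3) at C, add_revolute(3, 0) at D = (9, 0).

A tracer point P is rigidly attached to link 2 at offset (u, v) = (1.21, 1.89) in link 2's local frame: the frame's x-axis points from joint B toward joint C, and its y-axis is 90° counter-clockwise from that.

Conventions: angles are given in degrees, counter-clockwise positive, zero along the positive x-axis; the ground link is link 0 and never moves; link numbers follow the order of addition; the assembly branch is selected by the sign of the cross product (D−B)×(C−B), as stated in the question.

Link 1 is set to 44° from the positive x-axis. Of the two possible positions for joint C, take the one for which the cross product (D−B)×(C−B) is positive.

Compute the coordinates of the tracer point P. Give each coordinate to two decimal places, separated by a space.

A=(0,0), D=(9.00,0)
B = A + 3.00·(cos44°, sin44°) = (2.1580, 2.0840)
|BD| = 7.1523
circle(B,7.00) ∩ circle(D,5.00): a=5.2539, h=4.6256
  candidates: C₊=(8.5318,4.9780) cross=33.084; C₋=(5.8362,-3.8718) cross=-33.084
  branch + wants cross > 0 → take C=(8.5318,4.9780) (cross=33.084)
ex = (C−B)/|BC| = (0.9105,0.4134); ey = (-0.4134,0.9105)
P = B + 1.21·ex + 1.89·ey = (2.4784,4.3051)

2.48 4.31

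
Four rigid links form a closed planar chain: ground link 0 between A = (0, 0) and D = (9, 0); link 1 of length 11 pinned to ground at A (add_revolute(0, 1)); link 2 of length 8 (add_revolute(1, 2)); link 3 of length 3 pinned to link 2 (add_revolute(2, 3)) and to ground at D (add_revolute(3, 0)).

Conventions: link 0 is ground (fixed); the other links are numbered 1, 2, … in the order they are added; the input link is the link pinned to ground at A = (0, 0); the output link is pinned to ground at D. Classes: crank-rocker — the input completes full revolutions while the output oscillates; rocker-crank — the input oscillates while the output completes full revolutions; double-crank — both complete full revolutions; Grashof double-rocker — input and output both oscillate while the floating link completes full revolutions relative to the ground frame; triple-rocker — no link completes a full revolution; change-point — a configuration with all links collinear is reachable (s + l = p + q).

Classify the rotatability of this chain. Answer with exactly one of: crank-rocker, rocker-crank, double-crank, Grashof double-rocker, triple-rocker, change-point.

lengths: ground=9, input=11, coupler=8, output=3
sorted: s=3 (shortest), l=11 (longest), p+q=17
s + l = 14 vs p + q = 17
s + l < p + q (Grashof) with shortest = output link → rocker-crank

rocker-crank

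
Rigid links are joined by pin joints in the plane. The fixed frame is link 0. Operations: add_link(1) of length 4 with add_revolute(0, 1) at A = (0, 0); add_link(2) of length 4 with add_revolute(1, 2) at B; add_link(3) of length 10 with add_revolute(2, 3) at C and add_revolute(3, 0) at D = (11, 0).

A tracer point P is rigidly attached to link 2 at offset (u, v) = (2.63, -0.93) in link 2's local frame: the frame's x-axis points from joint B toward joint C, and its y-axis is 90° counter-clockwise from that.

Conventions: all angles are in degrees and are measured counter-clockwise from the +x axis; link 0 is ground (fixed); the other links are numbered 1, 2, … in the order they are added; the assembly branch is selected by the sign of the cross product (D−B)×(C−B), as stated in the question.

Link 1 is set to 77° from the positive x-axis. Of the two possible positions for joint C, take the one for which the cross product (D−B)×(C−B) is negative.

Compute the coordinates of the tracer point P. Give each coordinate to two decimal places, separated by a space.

A=(0,0), D=(11.00,0)
B = A + 4.00·(cos77°, sin77°) = (0.8998, 3.8975)
|BD| = 10.8261
circle(B,4.00) ∩ circle(D,10.00): a=1.5335, h=3.6944
  candidates: C₊=(3.6605,6.7920) cross=39.995; C₋=(1.0005,-0.1013) cross=-39.995
  branch - wants cross < 0 → take C=(1.0005,-0.1013) (cross=-39.995)
ex = (C−B)/|BC| = (0.0252,-0.9997); ey = (0.9997,0.0252)
P = B + 2.63·ex + -0.93·ey = (0.0363,1.2449)

0.04 1.24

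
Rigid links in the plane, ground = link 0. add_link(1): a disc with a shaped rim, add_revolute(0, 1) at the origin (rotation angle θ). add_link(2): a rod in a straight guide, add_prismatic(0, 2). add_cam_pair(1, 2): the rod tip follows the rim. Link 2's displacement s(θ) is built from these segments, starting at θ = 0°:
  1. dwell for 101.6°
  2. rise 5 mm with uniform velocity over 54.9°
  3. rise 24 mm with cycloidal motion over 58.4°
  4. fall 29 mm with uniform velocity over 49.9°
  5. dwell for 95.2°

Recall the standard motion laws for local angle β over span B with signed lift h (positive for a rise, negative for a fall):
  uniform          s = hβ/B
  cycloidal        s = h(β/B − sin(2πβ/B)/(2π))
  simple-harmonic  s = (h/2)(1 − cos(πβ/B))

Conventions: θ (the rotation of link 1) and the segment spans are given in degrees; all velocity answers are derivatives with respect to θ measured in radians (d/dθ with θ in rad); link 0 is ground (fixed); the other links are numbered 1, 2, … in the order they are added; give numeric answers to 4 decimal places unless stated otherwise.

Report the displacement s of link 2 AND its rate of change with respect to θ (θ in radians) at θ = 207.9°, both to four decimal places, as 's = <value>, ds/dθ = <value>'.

segment 1 (0° to 101.6°, dwell): s unchanged at 0.0000
segment 2 (101.6° to 156.5°, uniform, h = 5) is passed completely: s = 0.0000 + (5) = 5.0000
θ = 207.9° falls in segment 3 (156.5° to 214.9°, cycloidal, h = 24): β = 207.9 − 156.5 = 51.4°, B = 58.4°; Δs = 24·(0.8801 − sin(2π·0.8801)/(2π)) = 23.7357; s = 5.0000 + 23.7357 = 28.7357
velocity in seg [156.5°–214.9°] (cycloidal), θ in radians: β = 51.4° = 0.8971 rad, B = 58.4° = 1.0193 rad; ds/dθ = (h/B)(1 − cos(2πβ/B)) = (24/1.0193)(1 − cos(2π·0.8801)) = 6.367895 mm/rad

s = 28.7357, ds/dθ = 6.3679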